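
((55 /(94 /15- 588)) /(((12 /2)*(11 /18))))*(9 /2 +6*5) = -15525 /17452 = -0.89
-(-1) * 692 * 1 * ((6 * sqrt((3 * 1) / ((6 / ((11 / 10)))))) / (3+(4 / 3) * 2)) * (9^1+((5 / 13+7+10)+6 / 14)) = 3039264 * sqrt(55) / 1547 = 14570.00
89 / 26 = 3.42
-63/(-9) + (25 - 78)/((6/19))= -965/6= -160.83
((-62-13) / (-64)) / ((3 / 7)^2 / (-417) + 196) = 510825 / 85436992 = 0.01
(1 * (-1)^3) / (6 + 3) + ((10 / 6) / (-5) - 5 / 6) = -23 / 18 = -1.28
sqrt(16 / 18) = 2 *sqrt(2) / 3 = 0.94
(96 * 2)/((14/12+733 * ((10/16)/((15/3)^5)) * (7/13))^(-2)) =58997009449/198046875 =297.89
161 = 161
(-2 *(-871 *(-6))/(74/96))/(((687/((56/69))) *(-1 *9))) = 3121664/1753911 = 1.78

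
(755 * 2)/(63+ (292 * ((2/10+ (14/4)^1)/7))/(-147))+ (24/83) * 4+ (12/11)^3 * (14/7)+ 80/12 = 3675468508406/105634172127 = 34.79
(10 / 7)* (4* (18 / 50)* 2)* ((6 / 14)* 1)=432 / 245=1.76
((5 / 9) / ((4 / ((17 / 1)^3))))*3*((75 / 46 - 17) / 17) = -1021615 / 552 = -1850.75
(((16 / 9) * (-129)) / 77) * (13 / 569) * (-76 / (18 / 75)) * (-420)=-169936000 / 18777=-9050.22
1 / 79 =0.01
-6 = -6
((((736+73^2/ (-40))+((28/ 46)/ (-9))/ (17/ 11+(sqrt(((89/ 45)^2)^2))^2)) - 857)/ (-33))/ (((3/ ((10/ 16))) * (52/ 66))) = 44431938831953/ 21811459922304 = 2.04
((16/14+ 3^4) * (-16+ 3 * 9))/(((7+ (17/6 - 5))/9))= 341550/203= 1682.51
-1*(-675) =675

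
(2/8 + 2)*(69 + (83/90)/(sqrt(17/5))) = 83*sqrt(85)/680 + 621/4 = 156.38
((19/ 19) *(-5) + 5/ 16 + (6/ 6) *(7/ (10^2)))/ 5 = -1847/ 2000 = -0.92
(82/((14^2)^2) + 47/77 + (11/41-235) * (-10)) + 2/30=305103612293/129942120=2348.00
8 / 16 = 1 / 2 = 0.50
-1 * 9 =-9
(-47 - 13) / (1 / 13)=-780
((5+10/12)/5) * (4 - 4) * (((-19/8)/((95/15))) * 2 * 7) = 0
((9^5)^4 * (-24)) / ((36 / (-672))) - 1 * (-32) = 5446634125657504102880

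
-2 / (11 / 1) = -2 / 11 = -0.18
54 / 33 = 18 / 11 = 1.64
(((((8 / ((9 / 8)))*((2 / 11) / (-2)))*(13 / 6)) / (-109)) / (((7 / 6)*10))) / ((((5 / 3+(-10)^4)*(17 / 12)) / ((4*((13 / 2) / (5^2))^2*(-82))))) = -23059712 / 13378573140625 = -0.00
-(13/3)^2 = -18.78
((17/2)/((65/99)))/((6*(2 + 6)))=561/2080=0.27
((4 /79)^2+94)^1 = 586670 /6241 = 94.00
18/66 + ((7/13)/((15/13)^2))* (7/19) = 19832/47025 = 0.42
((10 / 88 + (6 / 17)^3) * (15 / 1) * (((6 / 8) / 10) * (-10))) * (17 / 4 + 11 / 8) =-68989725 / 6917504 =-9.97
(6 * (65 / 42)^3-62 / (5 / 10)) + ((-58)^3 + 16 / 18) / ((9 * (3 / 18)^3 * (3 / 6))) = -115644392527 / 12348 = -9365435.09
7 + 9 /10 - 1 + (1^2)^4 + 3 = 109 /10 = 10.90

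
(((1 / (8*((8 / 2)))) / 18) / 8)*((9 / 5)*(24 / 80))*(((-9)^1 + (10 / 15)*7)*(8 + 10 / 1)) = -117 / 12800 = -0.01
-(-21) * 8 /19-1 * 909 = -17103 /19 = -900.16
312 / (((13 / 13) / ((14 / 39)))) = 112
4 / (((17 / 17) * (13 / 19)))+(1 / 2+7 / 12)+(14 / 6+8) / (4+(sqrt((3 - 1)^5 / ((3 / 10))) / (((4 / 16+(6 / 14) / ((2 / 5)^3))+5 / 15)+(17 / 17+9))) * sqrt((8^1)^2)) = 127846621 / 140978409+20158432 * sqrt(15) / 10844493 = 8.11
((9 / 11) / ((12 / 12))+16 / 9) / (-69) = -257 / 6831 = -0.04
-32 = -32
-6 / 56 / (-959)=3 / 26852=0.00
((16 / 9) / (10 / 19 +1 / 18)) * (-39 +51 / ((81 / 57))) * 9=-17024 / 199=-85.55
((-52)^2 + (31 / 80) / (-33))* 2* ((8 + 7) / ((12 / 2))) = 7138529 / 528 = 13519.94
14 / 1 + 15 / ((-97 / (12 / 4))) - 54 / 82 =51214 / 3977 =12.88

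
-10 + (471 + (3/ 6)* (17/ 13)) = 461.65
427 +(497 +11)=935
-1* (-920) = 920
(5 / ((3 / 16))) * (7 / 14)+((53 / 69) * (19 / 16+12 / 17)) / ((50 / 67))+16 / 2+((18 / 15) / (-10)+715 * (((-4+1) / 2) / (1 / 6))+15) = -2000930881 / 312800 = -6396.84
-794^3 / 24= -62570773 / 3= -20856924.33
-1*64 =-64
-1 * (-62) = 62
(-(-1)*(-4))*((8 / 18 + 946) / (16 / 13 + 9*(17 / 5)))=-2214680 / 18621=-118.93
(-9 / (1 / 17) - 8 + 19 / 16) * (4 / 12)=-2557 / 48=-53.27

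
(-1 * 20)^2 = 400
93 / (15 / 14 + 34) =1302 / 491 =2.65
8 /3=2.67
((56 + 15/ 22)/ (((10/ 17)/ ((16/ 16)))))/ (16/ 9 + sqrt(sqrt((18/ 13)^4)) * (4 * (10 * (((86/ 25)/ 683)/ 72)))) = 1694033289/ 31322192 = 54.08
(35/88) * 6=2.39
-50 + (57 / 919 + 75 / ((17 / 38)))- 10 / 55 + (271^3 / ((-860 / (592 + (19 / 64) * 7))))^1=-130042351234623023 / 9458789120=-13748308.54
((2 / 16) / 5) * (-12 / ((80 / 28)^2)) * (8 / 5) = -0.06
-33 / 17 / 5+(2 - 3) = -118 / 85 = -1.39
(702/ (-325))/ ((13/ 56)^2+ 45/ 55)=-1862784/ 752075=-2.48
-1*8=-8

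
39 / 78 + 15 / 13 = 43 / 26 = 1.65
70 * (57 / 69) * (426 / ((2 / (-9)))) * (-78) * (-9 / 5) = -357965244 / 23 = -15563706.26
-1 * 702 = -702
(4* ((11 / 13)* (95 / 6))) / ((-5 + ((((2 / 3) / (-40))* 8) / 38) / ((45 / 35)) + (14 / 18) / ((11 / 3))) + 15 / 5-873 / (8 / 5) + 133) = -157251600 / 1216044583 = -0.13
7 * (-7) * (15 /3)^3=-6125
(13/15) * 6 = 26/5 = 5.20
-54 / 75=-18 / 25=-0.72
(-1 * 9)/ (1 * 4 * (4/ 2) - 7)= -9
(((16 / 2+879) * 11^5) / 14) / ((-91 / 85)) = -12142440145 / 1274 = -9530957.73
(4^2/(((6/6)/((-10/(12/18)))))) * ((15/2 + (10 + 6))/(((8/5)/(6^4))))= -4568400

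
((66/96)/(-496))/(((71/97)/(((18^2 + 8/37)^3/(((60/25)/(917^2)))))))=-121004770519794192185/5351388144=-22611847106.52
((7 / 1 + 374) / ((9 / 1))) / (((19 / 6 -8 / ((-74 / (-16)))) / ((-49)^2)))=22564598 / 319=70735.42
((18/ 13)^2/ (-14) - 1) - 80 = -95985/ 1183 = -81.14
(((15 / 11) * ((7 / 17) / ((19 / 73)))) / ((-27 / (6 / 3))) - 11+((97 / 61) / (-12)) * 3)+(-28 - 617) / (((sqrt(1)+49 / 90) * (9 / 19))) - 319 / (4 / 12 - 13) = -941403876805 / 1084531932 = -868.03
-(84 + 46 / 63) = -5338 / 63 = -84.73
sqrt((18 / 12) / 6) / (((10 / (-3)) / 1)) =-3 / 20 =-0.15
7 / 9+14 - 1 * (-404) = 3769 / 9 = 418.78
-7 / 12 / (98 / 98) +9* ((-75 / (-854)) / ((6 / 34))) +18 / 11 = 311803 / 56364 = 5.53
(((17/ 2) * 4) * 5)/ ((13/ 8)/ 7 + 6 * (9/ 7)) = 1904/ 89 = 21.39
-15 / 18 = -5 / 6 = -0.83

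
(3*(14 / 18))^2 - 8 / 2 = 13 / 9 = 1.44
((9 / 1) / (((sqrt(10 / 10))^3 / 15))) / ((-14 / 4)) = -270 / 7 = -38.57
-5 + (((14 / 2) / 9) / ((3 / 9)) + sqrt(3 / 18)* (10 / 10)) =-8 / 3 + sqrt(6) / 6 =-2.26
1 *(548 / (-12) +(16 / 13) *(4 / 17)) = -30085 / 663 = -45.38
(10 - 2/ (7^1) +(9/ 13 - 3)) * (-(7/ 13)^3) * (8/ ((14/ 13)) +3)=-344414/ 28561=-12.06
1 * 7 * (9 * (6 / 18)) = 21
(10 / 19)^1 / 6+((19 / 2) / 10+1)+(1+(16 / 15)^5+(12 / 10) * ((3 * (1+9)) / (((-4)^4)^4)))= 68452692556342981 / 15492081254400000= 4.42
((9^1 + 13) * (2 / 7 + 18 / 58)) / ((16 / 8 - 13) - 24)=-2662 / 7105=-0.37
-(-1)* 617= 617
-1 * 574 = -574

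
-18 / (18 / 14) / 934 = -7 / 467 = -0.01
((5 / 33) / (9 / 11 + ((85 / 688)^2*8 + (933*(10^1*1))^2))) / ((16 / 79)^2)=57698045 / 1359734473900488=0.00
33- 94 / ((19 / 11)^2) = 539 / 361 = 1.49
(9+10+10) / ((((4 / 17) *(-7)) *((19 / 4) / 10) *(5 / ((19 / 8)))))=-493 / 28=-17.61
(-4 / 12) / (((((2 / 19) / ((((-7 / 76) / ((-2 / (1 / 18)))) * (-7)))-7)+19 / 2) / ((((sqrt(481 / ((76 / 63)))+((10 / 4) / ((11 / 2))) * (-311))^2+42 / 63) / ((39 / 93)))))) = 854176355039 / 178066746-4724090 * sqrt(63973) / 899327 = 3468.33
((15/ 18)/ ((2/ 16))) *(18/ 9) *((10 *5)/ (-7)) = -2000/ 21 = -95.24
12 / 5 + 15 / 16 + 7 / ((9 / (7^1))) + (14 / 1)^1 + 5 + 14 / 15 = 4135 / 144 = 28.72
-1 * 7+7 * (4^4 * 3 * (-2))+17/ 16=-172127/ 16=-10757.94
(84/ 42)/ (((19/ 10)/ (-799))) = -15980/ 19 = -841.05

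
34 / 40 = 17 / 20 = 0.85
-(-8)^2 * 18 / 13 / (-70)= 576 / 455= 1.27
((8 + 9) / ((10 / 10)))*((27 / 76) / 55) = 459 / 4180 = 0.11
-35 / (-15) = 7 / 3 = 2.33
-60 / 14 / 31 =-30 / 217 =-0.14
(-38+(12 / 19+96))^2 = 3437.66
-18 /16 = -9 /8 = -1.12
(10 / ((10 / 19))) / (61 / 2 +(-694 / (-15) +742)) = 570 / 24563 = 0.02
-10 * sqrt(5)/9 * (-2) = 20 * sqrt(5)/9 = 4.97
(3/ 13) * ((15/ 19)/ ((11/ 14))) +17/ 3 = 48079/ 8151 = 5.90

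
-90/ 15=-6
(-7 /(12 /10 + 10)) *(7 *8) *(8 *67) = -18760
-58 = -58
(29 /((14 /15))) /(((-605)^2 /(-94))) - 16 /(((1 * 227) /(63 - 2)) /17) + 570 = 57800714927 /116322745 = 496.90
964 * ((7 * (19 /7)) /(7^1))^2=348004 /49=7102.12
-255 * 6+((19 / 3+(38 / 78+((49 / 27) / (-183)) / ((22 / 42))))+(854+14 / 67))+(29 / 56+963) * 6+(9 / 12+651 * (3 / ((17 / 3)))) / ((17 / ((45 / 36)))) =2624057619762203 / 510764029776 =5137.51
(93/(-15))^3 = -29791/125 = -238.33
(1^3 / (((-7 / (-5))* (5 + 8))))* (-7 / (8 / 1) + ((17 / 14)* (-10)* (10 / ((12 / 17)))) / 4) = -9215 / 3822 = -2.41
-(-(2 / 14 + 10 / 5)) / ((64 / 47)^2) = 33135 / 28672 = 1.16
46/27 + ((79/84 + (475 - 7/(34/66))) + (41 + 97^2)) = 127415447/12852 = 9914.06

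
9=9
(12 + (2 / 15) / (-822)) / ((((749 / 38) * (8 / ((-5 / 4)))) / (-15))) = 1.43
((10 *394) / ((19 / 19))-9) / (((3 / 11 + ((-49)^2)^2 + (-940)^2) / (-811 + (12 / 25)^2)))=-21911555171 / 45707758750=-0.48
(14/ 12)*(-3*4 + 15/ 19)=-497/ 38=-13.08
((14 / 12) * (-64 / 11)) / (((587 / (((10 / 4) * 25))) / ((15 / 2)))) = -35000 / 6457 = -5.42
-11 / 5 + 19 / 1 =84 / 5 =16.80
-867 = -867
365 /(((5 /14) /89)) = 90958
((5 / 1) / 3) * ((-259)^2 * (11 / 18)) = 3689455 / 54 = 68323.24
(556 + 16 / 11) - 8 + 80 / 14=555.17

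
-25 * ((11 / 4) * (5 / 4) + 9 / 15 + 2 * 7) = -7215 / 16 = -450.94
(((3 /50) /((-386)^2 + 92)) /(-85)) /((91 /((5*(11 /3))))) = -11 /11531956800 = -0.00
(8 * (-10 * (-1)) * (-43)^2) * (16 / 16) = 147920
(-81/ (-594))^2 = 9/ 484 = 0.02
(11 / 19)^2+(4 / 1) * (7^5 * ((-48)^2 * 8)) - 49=447331867488 / 361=1239146447.34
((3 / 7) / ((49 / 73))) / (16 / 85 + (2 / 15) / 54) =1507815 / 450359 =3.35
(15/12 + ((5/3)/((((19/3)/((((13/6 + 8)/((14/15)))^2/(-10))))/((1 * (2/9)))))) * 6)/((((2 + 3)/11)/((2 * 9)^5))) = -11275130988/931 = -12110774.42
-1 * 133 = -133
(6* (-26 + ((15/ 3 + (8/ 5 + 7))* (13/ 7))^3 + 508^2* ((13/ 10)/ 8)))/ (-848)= -7463017887/ 18179000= -410.53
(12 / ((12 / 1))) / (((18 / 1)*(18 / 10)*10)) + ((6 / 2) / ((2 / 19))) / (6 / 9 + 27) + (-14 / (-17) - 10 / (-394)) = 169505921 / 90061308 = 1.88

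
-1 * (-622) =622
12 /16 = 3 /4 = 0.75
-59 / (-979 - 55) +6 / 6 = 1093 / 1034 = 1.06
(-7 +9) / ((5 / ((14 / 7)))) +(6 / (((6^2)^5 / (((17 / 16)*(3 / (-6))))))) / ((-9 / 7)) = 11609506387 / 14511882240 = 0.80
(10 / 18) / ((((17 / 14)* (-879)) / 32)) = -2240 / 134487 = -0.02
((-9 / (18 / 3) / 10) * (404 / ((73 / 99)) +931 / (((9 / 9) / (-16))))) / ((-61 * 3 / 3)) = -785559 / 22265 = -35.28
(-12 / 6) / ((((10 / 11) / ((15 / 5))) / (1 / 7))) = -0.94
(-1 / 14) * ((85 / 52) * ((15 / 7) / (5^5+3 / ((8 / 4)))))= -1275 / 15932644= -0.00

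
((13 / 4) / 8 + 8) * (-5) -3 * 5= -1825 / 32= -57.03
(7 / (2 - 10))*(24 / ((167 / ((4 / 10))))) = -42 / 835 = -0.05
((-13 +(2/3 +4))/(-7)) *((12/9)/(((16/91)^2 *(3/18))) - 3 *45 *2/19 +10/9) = 292.48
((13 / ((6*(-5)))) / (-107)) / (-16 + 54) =13 / 121980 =0.00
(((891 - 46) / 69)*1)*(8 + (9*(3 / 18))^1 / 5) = 14027 / 138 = 101.64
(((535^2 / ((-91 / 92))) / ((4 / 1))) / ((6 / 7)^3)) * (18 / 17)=-322575575 / 2652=-121634.83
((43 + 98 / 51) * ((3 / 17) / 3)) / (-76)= -2291 / 65892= -0.03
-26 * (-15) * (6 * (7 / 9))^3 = 356720 / 9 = 39635.56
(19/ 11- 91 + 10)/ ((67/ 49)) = -42728/ 737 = -57.98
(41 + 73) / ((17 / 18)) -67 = 913 / 17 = 53.71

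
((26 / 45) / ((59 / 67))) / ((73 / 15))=1742 / 12921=0.13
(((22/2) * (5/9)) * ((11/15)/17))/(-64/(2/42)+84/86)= -473/2409750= -0.00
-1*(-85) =85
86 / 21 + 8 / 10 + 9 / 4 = 3001 / 420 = 7.15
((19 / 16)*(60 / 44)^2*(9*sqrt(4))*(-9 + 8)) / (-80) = 0.50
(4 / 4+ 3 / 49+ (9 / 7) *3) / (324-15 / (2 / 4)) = 241 / 14406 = 0.02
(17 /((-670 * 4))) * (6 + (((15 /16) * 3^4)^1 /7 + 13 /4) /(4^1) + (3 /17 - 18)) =0.05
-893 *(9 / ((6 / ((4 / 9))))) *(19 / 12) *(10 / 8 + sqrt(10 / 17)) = -84835 / 72 - 16967 *sqrt(170) / 306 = -1901.21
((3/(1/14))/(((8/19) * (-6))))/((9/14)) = -931/36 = -25.86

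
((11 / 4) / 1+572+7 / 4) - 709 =-265 / 2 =-132.50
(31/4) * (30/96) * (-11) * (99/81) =-18755/576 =-32.56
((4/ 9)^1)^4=256/ 6561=0.04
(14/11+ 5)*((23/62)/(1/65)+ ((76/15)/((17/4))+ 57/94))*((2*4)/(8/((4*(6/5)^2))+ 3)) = 31884650496/107621305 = 296.27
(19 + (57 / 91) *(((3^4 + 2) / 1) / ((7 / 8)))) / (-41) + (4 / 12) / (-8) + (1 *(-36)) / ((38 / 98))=-1128963191 / 11909352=-94.80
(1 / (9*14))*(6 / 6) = 1 / 126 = 0.01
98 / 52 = 49 / 26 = 1.88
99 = 99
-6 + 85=79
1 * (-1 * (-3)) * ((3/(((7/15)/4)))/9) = 60/7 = 8.57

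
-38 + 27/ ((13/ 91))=151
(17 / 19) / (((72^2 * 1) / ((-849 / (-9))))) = 4811 / 295488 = 0.02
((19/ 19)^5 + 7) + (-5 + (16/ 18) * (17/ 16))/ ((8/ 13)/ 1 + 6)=11435/ 1548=7.39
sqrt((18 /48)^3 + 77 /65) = sqrt(5353270) /2080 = 1.11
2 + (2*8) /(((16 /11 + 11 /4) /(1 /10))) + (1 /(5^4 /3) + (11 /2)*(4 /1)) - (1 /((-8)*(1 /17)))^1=4904413 /185000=26.51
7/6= 1.17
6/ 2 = 3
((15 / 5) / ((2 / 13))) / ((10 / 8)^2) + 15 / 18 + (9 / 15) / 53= 105931 / 7950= 13.32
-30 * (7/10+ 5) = -171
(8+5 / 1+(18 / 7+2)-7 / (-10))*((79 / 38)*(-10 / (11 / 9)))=-909369 / 2926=-310.79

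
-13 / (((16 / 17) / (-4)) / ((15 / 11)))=3315 / 44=75.34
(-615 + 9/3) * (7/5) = -4284/5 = -856.80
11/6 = 1.83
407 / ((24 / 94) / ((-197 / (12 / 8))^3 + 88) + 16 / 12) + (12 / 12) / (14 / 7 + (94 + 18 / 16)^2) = 508265667188442488 / 1665079247341917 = 305.25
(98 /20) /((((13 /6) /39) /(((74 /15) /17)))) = 10878 /425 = 25.60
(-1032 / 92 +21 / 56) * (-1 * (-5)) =-9975 / 184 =-54.21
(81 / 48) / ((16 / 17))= 459 / 256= 1.79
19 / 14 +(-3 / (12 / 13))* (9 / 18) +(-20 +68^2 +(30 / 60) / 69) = 17788849 / 3864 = 4603.74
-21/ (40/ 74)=-777/ 20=-38.85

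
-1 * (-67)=67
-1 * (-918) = 918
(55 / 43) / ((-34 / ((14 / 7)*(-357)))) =1155 / 43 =26.86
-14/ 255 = -0.05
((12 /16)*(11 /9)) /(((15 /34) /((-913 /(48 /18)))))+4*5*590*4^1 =11157269 /240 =46488.62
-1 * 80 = -80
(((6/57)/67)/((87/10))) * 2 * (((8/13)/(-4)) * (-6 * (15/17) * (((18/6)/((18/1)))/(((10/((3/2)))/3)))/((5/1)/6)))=216/8158657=0.00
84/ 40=21/ 10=2.10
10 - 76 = -66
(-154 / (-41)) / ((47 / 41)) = 154 / 47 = 3.28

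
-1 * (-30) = 30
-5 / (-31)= 5 / 31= 0.16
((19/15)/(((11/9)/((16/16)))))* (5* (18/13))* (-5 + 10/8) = -7695/286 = -26.91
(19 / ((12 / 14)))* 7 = 931 / 6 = 155.17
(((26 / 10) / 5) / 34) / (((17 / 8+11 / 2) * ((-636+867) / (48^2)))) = 39936 / 1996225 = 0.02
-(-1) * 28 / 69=0.41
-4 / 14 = -0.29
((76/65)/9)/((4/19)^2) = 6859/2340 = 2.93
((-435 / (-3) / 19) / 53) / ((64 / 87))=12615 / 64448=0.20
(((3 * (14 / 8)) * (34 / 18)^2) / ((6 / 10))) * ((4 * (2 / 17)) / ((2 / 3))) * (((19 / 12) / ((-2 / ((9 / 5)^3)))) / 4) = -20349 / 800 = -25.44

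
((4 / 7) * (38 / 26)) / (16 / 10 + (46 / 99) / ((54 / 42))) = 169290 / 397579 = 0.43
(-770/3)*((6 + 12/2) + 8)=-15400/3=-5133.33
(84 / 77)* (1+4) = 60 / 11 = 5.45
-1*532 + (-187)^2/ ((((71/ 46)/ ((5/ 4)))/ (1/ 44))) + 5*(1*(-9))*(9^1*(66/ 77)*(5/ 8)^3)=3420491/ 127232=26.88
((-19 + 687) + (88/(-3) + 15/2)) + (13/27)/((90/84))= 523759/810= 646.62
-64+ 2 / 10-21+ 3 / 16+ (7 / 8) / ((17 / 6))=-114653 / 1360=-84.30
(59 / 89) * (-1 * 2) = -118 / 89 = -1.33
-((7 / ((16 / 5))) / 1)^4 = -1500625 / 65536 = -22.90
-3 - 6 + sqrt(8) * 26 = -9 + 52 * sqrt(2) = 64.54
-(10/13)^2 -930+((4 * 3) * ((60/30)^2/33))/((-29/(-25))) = -50101530/53911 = -929.34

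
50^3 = 125000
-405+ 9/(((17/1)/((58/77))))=-529623/1309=-404.60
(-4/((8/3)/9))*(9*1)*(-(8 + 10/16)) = 1047.94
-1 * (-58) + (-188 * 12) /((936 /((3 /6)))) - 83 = -1022 /39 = -26.21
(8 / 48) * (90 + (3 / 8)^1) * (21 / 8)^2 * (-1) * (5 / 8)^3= -13285125 / 524288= -25.34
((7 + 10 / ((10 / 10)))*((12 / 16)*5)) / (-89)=-0.72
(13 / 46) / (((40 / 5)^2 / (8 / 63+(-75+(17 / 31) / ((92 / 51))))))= -174177419 / 528966144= -0.33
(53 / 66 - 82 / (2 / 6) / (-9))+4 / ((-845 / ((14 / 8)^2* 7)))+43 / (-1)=-556403 / 37180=-14.97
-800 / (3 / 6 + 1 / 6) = -1200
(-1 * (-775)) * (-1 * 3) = -2325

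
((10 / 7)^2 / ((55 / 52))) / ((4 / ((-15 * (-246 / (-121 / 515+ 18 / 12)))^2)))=3755783327400000 / 915119051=4104147.24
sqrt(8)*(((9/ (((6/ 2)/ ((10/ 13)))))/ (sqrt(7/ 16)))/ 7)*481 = 8880*sqrt(14)/ 49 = 678.08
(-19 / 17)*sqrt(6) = -2.74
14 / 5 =2.80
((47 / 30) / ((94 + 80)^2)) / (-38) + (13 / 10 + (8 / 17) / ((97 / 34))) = 980905157 / 669584016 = 1.46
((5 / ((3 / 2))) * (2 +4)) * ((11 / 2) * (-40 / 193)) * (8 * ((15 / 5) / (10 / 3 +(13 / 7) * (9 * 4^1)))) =-100800 / 12931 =-7.80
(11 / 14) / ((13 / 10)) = 55 / 91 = 0.60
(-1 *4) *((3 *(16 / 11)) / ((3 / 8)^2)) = -4096 / 33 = -124.12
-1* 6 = -6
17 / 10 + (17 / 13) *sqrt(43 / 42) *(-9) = 17 / 10 - 51 *sqrt(1806) / 182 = -10.21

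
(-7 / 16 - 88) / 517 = -1415 / 8272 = -0.17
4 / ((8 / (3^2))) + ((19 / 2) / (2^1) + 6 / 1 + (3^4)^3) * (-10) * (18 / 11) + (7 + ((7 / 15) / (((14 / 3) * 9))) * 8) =-8609506877 / 990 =-8696471.59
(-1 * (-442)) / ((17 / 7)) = 182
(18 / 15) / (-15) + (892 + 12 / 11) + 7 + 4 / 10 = 247613 / 275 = 900.41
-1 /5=-0.20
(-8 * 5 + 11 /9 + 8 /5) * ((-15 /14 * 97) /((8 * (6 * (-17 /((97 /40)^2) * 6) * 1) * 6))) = -218128847 /282009600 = -0.77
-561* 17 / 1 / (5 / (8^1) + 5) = -25432 / 15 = -1695.47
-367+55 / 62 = -22699 / 62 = -366.11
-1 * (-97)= 97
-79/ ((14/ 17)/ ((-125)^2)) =-20984375/ 14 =-1498883.93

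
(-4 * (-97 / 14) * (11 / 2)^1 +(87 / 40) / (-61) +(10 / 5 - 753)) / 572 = -10224209 / 9769760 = -1.05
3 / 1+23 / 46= 7 / 2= 3.50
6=6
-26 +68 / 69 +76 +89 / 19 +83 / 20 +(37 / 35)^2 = 391454921 / 6423900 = 60.94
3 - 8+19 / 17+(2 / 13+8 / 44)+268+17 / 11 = 646643 / 2431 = 266.00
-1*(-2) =2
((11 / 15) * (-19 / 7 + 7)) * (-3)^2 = 198 / 7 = 28.29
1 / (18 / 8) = 4 / 9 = 0.44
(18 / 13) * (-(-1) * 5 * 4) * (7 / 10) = 252 / 13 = 19.38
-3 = -3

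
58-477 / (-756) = 4925 / 84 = 58.63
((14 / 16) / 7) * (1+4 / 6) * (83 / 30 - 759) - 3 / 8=-22741 / 144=-157.92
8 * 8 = 64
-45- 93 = -138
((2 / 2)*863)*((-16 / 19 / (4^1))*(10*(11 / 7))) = -379720 / 133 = -2855.04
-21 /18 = -7 /6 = -1.17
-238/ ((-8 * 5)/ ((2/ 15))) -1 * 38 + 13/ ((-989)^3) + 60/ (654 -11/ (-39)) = -137422796081578363/ 3702625156180950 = -37.11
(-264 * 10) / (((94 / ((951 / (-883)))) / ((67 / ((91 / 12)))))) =1009277280 / 3776591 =267.25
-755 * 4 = -3020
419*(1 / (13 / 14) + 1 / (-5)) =23883 / 65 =367.43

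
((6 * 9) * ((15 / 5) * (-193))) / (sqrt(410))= -15633 * sqrt(410) / 205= -1544.12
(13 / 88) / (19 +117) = 13 / 11968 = 0.00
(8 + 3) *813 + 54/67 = 599235/67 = 8943.81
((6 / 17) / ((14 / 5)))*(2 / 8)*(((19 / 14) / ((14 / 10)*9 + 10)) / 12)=475 / 3012128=0.00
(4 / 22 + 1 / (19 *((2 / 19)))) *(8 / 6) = 0.91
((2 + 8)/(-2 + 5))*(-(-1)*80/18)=400/27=14.81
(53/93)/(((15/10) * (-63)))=-106/17577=-0.01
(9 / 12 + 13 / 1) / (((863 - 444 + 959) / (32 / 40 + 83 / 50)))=1353 / 55120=0.02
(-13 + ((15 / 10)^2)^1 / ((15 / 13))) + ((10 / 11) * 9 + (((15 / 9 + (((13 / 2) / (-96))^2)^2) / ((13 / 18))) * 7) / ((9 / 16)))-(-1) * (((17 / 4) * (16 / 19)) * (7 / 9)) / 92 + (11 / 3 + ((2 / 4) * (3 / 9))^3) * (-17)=-484743191250427 / 13269128970240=-36.53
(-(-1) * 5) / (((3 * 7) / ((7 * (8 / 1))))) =40 / 3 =13.33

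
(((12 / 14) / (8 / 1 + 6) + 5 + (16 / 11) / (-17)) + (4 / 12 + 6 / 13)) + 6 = 11.77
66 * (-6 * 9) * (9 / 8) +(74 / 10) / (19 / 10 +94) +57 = -7580747 / 1918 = -3952.42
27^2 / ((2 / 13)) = 9477 / 2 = 4738.50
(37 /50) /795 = 37 /39750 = 0.00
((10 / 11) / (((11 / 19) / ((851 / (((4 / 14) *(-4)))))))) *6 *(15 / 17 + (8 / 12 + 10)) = -333323935 / 4114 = -81021.86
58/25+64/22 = 5.23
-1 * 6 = -6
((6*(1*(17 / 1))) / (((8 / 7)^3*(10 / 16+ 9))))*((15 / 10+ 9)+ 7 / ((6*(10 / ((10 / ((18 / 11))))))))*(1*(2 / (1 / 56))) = 7061341 / 792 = 8915.83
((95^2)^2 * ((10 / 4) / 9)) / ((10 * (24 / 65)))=5294290625 / 864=6127651.19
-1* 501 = -501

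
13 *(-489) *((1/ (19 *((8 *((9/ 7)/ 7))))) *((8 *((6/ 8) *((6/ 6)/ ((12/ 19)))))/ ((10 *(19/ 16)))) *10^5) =-1038310000/ 57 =-18215964.91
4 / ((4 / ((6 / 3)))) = 2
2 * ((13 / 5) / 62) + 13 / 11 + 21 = 37963 / 1705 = 22.27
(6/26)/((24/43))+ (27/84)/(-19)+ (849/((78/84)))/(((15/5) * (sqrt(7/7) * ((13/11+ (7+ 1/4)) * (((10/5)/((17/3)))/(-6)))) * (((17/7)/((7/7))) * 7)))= -26207151/733096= -35.75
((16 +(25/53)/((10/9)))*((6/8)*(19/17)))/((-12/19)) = -628501/28832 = -21.80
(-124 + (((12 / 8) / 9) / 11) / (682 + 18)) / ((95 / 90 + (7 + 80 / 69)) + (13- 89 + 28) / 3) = 395287131 / 21629300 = 18.28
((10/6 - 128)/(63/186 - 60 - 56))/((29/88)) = 2067824/623877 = 3.31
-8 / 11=-0.73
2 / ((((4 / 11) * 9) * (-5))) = -11 / 90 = -0.12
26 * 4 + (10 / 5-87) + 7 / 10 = 197 / 10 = 19.70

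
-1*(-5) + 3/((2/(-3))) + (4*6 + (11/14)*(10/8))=1427/56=25.48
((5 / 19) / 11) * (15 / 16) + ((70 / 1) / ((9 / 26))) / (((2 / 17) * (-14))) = -122.76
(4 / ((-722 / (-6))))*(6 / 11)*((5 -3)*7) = 1008 / 3971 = 0.25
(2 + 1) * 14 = 42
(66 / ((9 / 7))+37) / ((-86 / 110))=-14575 / 129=-112.98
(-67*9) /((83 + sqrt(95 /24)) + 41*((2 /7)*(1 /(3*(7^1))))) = -8710219224 /1206292427 + 8686818*sqrt(570) /1206292427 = -7.05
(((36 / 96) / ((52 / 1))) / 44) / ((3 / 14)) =7 / 9152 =0.00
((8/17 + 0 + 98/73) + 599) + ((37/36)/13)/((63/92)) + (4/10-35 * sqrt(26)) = 27502994972/45737055-35 * sqrt(26) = 422.86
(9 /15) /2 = 3 /10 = 0.30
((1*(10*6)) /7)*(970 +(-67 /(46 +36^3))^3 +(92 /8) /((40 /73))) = 432611270579538471 /50930324450204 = 8494.18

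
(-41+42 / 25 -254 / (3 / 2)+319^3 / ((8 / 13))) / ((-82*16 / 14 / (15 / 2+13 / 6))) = -6424968236099 / 1180800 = -5441199.39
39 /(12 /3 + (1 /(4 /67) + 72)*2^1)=26 /121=0.21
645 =645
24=24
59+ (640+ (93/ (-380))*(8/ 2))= 66312/ 95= 698.02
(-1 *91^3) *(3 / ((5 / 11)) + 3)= -36171408 / 5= -7234281.60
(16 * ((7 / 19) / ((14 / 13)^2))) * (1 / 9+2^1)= 676 / 63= 10.73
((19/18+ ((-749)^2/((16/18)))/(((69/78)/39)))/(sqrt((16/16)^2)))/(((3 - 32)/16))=-92154515764/6003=-15351410.26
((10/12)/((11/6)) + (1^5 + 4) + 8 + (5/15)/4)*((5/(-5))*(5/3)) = -22.56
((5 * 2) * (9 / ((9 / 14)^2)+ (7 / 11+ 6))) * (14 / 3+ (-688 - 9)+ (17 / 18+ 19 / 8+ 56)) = -641040505 / 3564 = -179865.46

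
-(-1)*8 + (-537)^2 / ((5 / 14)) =4037206 / 5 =807441.20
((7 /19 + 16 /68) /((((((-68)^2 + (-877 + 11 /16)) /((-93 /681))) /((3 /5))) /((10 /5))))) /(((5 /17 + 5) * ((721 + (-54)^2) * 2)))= -3224 /4703012319515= -0.00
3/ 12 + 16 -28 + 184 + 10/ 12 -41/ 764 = 99146/ 573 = 173.03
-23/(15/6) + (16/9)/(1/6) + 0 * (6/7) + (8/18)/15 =1.50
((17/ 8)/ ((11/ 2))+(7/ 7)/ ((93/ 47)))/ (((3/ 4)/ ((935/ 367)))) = 310165/ 102393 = 3.03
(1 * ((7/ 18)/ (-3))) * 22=-77/ 27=-2.85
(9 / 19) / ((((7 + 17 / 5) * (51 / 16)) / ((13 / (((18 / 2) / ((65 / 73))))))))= 0.02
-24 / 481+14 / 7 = 938 / 481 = 1.95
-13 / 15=-0.87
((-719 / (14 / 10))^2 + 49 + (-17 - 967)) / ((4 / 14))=6439105 / 7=919872.14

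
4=4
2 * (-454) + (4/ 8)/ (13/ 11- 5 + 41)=-742733/ 818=-907.99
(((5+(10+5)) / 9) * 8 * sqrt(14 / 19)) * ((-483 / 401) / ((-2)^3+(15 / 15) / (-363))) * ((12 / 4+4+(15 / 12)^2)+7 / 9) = 7486270 * sqrt(266) / 5691393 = 21.45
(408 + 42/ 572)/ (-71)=-5.75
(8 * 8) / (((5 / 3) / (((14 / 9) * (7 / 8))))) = 784 / 15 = 52.27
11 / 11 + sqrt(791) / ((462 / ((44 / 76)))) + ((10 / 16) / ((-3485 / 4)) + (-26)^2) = sqrt(791) / 798 + 943737 / 1394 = 677.03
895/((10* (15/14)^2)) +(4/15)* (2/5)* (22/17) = 298742/3825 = 78.10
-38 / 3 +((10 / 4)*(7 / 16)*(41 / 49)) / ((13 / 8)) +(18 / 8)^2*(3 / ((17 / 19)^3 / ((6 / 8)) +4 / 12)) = -12175315 / 38600016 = -0.32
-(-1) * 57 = 57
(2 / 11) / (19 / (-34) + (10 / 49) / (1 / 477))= 3332 / 1773739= 0.00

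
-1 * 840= -840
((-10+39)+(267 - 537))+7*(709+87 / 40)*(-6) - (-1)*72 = -600767 / 20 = -30038.35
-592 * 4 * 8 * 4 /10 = -37888 /5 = -7577.60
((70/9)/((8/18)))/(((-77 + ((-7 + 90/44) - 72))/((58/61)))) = -22330/206607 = -0.11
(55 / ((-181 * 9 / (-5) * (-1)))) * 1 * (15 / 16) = -1375 / 8688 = -0.16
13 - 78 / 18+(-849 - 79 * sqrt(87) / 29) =-2521 / 3 - 79 * sqrt(87) / 29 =-865.74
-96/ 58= -48/ 29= -1.66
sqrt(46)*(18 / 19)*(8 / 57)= 48*sqrt(46) / 361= 0.90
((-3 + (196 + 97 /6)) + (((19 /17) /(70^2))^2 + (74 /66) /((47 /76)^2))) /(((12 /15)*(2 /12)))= 107284499375020817 /67443235244000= 1590.74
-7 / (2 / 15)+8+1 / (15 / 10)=-263 / 6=-43.83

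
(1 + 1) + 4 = 6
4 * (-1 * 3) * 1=-12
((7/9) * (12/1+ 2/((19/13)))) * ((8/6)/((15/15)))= 7112/513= 13.86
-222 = -222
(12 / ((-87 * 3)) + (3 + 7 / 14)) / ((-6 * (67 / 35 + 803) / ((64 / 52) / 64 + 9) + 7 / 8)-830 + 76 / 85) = -134169644 / 52972038957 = -0.00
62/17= 3.65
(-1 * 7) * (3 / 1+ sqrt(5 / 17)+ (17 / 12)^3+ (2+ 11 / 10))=-540883 / 8640-7 * sqrt(85) / 17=-66.40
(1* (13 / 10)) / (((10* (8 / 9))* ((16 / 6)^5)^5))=99132767304831 / 30223145490365729367654400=0.00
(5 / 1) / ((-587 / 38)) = -190 / 587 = -0.32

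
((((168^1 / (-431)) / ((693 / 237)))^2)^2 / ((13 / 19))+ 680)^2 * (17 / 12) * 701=19808448259124450365817678222805918214896 / 43136643293207365010679806227849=459202356.67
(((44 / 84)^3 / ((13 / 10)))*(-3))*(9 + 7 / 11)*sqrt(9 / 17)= -128260*sqrt(17) / 227409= -2.33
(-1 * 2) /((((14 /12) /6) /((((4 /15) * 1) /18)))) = -16 /105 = -0.15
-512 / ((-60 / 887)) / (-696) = -10.88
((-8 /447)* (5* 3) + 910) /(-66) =-67775 /4917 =-13.78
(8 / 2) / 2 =2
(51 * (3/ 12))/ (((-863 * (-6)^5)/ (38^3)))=116603/ 1118448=0.10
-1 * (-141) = 141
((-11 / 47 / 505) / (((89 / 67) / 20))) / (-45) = 2948 / 19011735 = 0.00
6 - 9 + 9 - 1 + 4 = 9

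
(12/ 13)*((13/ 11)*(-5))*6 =-360/ 11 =-32.73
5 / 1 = 5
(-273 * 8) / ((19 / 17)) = -37128 / 19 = -1954.11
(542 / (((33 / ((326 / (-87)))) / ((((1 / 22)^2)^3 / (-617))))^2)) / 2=7200199 / 10084372782802967418604471296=0.00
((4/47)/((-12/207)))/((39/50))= -1150/611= -1.88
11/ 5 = 2.20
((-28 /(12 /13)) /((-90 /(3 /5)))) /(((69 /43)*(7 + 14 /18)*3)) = 0.01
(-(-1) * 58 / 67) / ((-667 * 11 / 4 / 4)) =-32 / 16951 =-0.00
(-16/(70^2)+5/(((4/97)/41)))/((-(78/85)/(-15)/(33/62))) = 13665460149/315952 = 43251.70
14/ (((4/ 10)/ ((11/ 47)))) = 8.19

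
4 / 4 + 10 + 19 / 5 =74 / 5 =14.80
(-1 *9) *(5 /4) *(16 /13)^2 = -17.04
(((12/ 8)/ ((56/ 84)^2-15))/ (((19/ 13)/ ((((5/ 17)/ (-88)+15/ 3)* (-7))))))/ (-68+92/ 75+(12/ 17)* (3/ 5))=-1377455625/ 37058462144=-0.04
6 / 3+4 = 6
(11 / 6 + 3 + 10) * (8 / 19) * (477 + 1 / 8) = 339713 / 114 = 2979.94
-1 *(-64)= 64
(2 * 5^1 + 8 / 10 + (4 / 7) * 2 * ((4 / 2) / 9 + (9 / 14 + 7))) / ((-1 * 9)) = -43634 / 19845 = -2.20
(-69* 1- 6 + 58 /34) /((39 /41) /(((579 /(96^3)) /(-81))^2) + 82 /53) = -50426913971 /10025691317905027361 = -0.00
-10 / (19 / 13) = -6.84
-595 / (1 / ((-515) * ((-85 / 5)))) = -5209225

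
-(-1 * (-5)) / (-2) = 5 / 2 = 2.50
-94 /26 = -47 /13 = -3.62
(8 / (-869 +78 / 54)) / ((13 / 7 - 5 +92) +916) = -63 / 6865184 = -0.00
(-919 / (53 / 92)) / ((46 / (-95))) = 174610 / 53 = 3294.53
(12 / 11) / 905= 0.00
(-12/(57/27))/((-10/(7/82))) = 189/3895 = 0.05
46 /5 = 9.20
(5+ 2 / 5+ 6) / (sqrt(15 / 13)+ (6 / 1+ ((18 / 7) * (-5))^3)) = -61587253182 / 11449631604995 - 2235331 * sqrt(195) / 11449631604995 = -0.01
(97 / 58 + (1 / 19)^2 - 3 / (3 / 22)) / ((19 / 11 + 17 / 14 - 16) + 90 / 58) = 32768197 / 18551429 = 1.77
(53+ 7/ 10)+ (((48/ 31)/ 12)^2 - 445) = -3760233/ 9610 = -391.28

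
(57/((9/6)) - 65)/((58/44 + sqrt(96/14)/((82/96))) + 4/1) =-3.22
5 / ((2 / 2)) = 5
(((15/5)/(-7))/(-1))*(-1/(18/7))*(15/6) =-5/12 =-0.42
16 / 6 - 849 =-2539 / 3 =-846.33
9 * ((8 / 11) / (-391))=-72 / 4301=-0.02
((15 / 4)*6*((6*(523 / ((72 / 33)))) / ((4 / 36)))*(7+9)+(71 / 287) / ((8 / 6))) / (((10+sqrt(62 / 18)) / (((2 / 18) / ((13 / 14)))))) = 2057538405 / 35629- 137169227*sqrt(31) / 71258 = 47031.22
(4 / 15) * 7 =28 / 15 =1.87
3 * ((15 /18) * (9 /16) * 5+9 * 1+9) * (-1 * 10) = -9765 /16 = -610.31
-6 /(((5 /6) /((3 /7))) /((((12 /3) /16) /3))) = -9 /35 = -0.26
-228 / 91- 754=-68842 / 91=-756.51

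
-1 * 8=-8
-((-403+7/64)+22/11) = 25657/64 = 400.89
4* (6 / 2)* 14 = 168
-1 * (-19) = 19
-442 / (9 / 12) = -1768 / 3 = -589.33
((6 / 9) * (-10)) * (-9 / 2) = 30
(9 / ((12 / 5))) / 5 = 3 / 4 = 0.75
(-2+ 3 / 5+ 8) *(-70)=-462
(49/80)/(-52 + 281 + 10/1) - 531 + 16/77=-781449747/1472240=-530.79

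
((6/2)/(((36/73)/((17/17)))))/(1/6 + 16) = 73/194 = 0.38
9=9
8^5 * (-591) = -19365888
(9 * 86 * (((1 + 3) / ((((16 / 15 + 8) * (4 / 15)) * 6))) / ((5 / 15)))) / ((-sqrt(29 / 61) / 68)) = -87075 * sqrt(1769) / 58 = -63143.61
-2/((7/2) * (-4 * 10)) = 1/70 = 0.01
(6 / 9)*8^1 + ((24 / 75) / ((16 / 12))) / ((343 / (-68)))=135976 / 25725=5.29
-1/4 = -0.25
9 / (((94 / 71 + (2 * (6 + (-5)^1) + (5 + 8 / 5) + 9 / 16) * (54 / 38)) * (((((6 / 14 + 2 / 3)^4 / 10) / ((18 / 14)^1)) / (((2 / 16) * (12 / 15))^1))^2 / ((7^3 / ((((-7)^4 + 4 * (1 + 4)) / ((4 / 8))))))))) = 1157202485464790520 / 32610497694688436149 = 0.04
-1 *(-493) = 493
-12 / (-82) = 6 / 41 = 0.15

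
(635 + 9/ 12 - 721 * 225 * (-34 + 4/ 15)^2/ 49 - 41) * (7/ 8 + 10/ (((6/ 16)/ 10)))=-677224019359/ 672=-1007773838.33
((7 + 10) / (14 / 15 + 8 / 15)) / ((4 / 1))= 255 / 88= 2.90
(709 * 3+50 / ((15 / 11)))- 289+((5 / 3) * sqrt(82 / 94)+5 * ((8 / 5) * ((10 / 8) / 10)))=5 * sqrt(1927) / 141+5627 / 3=1877.22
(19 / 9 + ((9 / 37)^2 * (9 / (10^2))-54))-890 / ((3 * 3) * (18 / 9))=-41615413 / 410700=-101.33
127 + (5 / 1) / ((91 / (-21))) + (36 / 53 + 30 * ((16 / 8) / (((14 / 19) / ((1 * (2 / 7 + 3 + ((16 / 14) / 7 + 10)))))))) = 288710438 / 236327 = 1221.66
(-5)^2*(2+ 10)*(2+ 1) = 900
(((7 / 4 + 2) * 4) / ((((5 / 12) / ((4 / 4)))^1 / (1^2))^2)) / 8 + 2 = 64 / 5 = 12.80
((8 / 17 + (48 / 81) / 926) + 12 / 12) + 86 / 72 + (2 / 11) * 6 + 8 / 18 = 39282737 / 9350748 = 4.20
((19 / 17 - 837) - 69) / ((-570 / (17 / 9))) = 15383 / 5130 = 3.00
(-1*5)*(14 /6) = -35 /3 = -11.67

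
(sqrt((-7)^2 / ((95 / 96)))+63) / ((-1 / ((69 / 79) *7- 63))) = 125832 *sqrt(570) / 7505+283122 / 79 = 3984.12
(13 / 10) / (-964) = -13 / 9640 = -0.00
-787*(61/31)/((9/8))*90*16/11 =-180202.23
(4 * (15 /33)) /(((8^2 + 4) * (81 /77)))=35 /1377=0.03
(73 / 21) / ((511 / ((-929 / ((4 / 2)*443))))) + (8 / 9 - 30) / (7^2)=-234919 / 390726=-0.60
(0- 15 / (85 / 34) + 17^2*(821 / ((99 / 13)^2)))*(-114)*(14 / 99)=-21301096460 / 323433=-65859.38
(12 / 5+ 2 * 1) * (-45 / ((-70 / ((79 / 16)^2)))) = 617859 / 8960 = 68.96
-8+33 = 25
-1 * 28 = -28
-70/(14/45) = -225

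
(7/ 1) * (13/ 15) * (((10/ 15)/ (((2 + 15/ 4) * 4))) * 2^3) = 1456/ 1035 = 1.41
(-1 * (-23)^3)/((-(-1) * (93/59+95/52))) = 3575.17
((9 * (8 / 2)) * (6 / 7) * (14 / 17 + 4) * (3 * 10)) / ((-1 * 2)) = -2232.61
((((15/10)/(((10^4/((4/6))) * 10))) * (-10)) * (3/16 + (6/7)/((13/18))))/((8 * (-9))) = 667/349440000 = 0.00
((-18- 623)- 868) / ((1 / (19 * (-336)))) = 9633456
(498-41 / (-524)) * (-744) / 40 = -24272349 / 2620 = -9264.26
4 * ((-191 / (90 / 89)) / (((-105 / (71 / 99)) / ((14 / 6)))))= 2413858 / 200475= 12.04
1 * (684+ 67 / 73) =49999 / 73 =684.92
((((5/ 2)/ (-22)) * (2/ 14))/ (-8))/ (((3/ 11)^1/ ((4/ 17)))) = 5/ 2856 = 0.00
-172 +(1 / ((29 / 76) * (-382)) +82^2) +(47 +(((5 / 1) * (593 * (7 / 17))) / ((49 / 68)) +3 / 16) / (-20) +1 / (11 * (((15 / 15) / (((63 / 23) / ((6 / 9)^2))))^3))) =2713174720327763 / 415140960080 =6535.55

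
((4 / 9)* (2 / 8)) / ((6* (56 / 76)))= 19 / 756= 0.03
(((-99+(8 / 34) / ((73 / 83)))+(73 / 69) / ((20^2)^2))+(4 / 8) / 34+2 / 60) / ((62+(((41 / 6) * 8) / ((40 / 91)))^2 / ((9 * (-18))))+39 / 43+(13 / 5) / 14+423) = -98892248657172201 / 391439568770989600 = -0.25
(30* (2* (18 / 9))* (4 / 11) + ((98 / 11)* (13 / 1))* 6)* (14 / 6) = 1723.27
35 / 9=3.89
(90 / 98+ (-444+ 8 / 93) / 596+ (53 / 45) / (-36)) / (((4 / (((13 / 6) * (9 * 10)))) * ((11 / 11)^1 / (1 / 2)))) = 671266661 / 195549984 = 3.43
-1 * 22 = -22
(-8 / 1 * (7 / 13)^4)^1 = -19208 / 28561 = -0.67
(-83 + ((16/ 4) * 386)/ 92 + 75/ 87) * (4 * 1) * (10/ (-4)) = 435920/ 667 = 653.55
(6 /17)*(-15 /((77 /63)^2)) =-3.54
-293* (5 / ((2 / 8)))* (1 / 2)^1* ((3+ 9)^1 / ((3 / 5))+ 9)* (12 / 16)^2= -382365 / 8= -47795.62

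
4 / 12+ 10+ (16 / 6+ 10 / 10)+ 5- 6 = 13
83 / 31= 2.68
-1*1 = -1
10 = 10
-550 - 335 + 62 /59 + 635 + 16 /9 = -131248 /531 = -247.17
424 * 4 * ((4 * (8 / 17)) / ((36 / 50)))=678400 / 153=4433.99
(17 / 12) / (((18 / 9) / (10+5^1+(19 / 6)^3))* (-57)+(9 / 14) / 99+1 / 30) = -66097955 / 111904664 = -0.59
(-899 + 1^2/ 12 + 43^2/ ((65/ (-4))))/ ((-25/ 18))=2369721/ 3250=729.14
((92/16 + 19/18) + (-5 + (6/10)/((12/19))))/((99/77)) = 868/405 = 2.14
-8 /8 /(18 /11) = -11 /18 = -0.61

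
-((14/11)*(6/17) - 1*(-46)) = -8686/187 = -46.45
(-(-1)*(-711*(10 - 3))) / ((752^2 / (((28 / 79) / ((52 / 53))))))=-23373 / 7351552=-0.00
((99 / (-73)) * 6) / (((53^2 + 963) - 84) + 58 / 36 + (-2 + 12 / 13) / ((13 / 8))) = -1806948 / 819190013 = -0.00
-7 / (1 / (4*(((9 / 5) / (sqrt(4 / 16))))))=-504 / 5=-100.80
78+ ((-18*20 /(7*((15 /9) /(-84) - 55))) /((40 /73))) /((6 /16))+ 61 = 1990307 /13865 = 143.55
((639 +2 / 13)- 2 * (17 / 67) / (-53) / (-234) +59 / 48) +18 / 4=4286841499 / 6647472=644.88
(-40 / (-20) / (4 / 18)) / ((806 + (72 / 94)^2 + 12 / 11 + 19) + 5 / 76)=0.01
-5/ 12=-0.42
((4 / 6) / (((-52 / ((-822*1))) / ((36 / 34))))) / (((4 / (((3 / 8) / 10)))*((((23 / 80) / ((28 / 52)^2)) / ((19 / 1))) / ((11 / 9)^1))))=4209051 / 1718054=2.45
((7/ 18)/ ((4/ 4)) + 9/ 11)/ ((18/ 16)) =956/ 891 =1.07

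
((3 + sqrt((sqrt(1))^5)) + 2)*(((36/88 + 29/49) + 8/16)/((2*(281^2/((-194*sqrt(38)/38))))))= -235419*sqrt(38)/808639601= -0.00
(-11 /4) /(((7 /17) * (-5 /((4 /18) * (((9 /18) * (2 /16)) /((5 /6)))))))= 187 /8400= 0.02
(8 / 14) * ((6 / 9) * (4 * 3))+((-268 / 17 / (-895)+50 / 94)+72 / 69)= 709723251 / 115131905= 6.16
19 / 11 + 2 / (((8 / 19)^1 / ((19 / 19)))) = 285 / 44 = 6.48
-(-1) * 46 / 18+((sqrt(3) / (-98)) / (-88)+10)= sqrt(3) / 8624+113 / 9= 12.56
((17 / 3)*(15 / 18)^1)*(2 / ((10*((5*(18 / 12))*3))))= 17 / 405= 0.04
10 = 10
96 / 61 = 1.57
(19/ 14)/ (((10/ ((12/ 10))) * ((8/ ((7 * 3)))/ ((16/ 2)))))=171/ 50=3.42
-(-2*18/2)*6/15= 36/5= 7.20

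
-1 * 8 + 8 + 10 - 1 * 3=7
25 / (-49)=-25 / 49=-0.51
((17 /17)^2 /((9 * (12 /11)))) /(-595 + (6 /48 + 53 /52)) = -286 /1667547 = -0.00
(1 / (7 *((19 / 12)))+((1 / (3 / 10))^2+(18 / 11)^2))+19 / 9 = 15.99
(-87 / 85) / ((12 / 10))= -29 / 34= -0.85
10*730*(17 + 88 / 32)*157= 22635475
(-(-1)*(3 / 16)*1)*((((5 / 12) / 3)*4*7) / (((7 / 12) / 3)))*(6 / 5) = 9 / 2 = 4.50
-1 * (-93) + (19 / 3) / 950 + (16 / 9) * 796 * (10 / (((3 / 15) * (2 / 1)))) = 15961853 / 450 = 35470.78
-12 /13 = -0.92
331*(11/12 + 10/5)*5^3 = 1448125/12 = 120677.08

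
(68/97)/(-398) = -34/19303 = -0.00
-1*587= -587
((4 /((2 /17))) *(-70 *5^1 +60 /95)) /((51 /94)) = -1247944 /57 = -21893.75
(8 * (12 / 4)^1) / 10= 12 / 5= 2.40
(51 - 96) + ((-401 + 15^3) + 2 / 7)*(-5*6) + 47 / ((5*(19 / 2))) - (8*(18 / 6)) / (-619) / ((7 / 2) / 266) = -36746506313 / 411635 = -89269.64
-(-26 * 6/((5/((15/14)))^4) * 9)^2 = -8.76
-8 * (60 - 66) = 48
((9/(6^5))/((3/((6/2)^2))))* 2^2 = 1/72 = 0.01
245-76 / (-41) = 10121 / 41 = 246.85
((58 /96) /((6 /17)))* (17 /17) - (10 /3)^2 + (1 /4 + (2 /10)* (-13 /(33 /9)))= -156157 /15840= -9.86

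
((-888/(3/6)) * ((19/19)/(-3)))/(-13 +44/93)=-55056/1165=-47.26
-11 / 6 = -1.83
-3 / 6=-1 / 2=-0.50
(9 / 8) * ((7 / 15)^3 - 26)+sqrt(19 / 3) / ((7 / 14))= -87407 / 3000+2 * sqrt(57) / 3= -24.10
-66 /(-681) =22 /227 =0.10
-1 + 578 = 577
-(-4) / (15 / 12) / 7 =16 / 35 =0.46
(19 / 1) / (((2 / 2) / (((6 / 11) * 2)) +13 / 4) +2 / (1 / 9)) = 6 / 7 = 0.86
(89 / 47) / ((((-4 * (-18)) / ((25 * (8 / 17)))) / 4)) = 8900 / 7191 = 1.24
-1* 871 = -871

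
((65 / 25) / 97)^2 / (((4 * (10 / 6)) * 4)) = 0.00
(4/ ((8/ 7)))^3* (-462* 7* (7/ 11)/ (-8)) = 352947/ 32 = 11029.59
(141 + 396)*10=5370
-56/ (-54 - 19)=56/ 73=0.77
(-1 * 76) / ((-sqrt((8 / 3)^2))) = 57 / 2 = 28.50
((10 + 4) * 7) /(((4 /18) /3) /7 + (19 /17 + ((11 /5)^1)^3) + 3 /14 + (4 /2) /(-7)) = 8.37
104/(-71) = -104/71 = -1.46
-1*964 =-964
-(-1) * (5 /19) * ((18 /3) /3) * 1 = 10 /19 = 0.53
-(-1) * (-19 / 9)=-19 / 9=-2.11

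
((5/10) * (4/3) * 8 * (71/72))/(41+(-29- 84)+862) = 71/10665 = 0.01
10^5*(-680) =-68000000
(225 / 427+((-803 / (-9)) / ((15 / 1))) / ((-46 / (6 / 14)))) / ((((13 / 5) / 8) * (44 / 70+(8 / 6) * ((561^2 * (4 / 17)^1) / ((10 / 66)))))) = 320590 / 143998547913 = 0.00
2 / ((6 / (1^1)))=1 / 3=0.33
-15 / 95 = -3 / 19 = -0.16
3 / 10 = 0.30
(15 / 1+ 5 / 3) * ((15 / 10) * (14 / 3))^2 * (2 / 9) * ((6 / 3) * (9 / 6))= 544.44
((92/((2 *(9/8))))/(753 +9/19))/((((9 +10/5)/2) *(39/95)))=332120/13818519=0.02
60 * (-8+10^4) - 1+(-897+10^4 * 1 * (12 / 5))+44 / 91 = 56658646 / 91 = 622622.48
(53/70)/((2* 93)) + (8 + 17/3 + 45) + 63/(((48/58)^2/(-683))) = -62766.66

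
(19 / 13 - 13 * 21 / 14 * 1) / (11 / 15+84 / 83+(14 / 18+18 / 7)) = -12262005 / 3463148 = -3.54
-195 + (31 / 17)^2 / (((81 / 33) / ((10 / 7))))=-193.06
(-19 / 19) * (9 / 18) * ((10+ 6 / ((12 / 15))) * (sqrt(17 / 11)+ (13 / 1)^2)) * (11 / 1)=-65065 / 4-35 * sqrt(187) / 4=-16385.90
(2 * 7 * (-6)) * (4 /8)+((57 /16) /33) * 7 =-7259 /176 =-41.24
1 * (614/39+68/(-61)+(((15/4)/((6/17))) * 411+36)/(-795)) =45848401/5043480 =9.09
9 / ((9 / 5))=5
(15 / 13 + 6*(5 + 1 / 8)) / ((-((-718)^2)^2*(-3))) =553 / 13819779717952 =0.00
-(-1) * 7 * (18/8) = 63/4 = 15.75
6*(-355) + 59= -2071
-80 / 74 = -40 / 37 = -1.08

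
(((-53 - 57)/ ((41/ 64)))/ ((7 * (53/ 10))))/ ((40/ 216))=-380160/ 15211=-24.99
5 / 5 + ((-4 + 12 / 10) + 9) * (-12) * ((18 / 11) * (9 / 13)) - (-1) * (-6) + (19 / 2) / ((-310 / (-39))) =-88.09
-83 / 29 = -2.86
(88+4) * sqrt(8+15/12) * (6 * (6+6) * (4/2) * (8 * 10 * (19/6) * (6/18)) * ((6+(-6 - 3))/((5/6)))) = -2013696 * sqrt(37) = -12248834.58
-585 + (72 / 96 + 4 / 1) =-2321 / 4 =-580.25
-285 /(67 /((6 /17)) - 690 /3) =1710 /241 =7.10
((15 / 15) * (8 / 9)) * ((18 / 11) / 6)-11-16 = -883 / 33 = -26.76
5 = 5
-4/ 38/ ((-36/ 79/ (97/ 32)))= 0.70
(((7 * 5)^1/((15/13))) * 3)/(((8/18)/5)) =4095/4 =1023.75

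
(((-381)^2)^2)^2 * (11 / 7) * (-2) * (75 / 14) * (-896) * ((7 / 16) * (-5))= -14652567991225720981953000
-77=-77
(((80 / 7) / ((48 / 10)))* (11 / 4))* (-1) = -275 / 42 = -6.55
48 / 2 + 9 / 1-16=17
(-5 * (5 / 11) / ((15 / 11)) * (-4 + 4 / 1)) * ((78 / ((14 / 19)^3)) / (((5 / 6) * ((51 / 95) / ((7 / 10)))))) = 0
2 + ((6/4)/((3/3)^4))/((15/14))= 17/5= 3.40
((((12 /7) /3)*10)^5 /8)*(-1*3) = -38400000 /16807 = -2284.76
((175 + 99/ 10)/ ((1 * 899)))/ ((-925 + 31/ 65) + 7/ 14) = -24037/ 107990577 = -0.00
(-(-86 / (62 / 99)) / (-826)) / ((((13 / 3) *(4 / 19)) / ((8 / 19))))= -12771 / 166439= -0.08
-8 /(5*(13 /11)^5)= -1288408 /1856465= -0.69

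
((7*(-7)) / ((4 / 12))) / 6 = -49 / 2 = -24.50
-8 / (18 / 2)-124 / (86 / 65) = -36614 / 387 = -94.61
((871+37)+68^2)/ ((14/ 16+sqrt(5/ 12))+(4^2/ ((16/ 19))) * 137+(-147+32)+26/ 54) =642505377312/ 289122345961-43016832 * sqrt(15)/ 289122345961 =2.22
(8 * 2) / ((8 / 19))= 38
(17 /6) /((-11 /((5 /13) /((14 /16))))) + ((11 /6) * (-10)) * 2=-110450 /3003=-36.78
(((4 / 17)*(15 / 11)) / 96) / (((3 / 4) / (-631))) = -3155 / 1122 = -2.81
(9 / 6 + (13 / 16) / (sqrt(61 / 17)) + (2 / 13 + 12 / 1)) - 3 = 13 * sqrt(1037) / 976 + 277 / 26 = 11.08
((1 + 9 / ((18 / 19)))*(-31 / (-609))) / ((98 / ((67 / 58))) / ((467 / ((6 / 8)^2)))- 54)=-1939918 / 195623415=-0.01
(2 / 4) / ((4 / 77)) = 9.62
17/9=1.89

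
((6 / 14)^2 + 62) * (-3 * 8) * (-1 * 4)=292512 / 49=5969.63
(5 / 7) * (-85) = -425 / 7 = -60.71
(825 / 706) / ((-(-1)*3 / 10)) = 1375 / 353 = 3.90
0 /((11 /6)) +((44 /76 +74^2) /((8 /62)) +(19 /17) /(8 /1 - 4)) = 27418673 /646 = 42443.77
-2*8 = -16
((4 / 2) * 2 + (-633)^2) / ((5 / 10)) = 801386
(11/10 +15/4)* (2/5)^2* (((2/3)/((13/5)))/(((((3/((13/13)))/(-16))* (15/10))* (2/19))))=-58976/8775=-6.72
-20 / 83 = -0.24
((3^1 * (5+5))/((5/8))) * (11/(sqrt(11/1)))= 48 * sqrt(11)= 159.20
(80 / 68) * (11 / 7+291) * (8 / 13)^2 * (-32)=-83886080 / 20111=-4171.15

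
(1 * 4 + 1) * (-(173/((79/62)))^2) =-575235380/6241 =-92170.39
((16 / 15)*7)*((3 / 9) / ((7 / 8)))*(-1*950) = -24320 / 9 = -2702.22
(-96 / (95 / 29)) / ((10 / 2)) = -2784 / 475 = -5.86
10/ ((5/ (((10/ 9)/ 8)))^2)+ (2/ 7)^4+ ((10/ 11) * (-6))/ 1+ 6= 0.56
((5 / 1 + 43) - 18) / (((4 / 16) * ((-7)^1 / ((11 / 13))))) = -1320 / 91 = -14.51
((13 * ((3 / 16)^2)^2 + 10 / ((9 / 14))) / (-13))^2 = 84355352523289 / 58793807314944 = 1.43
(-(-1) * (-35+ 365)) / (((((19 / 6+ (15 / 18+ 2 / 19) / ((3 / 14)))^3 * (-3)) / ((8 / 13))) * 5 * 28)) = -1760074272 / 1564607493631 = -0.00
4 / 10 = 2 / 5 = 0.40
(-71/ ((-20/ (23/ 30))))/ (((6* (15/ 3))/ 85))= 27761/ 3600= 7.71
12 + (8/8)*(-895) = -883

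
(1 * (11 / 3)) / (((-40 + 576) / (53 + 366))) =4609 / 1608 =2.87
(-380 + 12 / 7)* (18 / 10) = -23832 / 35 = -680.91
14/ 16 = 7/ 8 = 0.88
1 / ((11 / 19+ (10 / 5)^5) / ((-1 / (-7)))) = 19 / 4333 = 0.00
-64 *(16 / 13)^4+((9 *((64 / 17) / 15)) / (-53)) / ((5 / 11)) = -94537018432 / 643336525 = -146.95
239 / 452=0.53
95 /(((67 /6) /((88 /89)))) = 50160 /5963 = 8.41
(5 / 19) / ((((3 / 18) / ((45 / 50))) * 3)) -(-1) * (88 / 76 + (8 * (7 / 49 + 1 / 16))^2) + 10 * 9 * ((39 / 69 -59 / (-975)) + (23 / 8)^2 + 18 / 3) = 59885078809 / 44539040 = 1344.55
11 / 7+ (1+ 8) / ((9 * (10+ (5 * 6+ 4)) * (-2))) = 961 / 616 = 1.56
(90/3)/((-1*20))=-3/2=-1.50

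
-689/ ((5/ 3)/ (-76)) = 157092/ 5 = 31418.40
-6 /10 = -3 /5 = -0.60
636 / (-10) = -318 / 5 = -63.60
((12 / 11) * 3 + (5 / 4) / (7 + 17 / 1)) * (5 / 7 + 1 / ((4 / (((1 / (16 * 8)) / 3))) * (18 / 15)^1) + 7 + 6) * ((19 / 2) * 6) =2599.15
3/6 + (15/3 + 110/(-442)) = 2321/442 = 5.25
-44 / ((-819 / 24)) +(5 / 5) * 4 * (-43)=-46604 / 273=-170.71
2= 2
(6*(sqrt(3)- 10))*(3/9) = -16.54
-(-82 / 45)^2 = -6724 / 2025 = -3.32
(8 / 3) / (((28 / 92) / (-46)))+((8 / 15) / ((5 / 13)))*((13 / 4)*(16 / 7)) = -392.75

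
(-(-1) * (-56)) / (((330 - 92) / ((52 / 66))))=-0.19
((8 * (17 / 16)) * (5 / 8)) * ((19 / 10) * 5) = 1615 / 32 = 50.47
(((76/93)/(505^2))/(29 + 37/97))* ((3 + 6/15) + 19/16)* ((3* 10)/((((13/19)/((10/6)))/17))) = 11498477/18499513500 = 0.00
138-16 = 122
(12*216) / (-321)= -864 / 107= -8.07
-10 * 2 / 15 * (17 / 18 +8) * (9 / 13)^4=-78246 / 28561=-2.74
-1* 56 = -56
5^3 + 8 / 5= 633 / 5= 126.60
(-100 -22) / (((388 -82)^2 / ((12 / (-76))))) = 61 / 296514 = 0.00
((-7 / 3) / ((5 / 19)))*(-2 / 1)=266 / 15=17.73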